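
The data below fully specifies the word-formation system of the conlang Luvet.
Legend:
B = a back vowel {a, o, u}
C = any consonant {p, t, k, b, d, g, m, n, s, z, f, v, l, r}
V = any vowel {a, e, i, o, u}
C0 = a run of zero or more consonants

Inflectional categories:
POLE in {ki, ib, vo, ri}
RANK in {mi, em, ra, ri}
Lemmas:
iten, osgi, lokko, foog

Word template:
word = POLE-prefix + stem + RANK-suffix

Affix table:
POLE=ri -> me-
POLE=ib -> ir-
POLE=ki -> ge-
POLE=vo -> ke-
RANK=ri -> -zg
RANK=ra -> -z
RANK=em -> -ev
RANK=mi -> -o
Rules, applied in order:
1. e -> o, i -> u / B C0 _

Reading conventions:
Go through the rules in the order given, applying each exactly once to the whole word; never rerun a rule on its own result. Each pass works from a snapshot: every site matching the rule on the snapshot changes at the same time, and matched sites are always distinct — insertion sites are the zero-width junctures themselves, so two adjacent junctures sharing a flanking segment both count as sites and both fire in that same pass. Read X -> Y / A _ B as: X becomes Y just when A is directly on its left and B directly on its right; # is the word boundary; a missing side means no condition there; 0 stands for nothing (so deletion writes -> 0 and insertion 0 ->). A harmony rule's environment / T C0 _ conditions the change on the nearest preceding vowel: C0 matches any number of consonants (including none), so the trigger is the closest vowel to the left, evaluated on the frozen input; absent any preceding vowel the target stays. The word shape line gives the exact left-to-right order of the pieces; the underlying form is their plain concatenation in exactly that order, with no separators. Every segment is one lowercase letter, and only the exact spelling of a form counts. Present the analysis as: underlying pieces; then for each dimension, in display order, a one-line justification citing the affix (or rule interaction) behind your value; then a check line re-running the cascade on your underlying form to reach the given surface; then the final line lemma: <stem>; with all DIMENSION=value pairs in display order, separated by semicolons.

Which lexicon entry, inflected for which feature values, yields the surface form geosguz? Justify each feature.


underlying: ge-osgi-z
POLE=ki - signalled by the affix ge-
RANK=ra - signalled by the affix -z
check: geosgiz -> geosguz
lemma: osgi; POLE=ki; RANK=ra


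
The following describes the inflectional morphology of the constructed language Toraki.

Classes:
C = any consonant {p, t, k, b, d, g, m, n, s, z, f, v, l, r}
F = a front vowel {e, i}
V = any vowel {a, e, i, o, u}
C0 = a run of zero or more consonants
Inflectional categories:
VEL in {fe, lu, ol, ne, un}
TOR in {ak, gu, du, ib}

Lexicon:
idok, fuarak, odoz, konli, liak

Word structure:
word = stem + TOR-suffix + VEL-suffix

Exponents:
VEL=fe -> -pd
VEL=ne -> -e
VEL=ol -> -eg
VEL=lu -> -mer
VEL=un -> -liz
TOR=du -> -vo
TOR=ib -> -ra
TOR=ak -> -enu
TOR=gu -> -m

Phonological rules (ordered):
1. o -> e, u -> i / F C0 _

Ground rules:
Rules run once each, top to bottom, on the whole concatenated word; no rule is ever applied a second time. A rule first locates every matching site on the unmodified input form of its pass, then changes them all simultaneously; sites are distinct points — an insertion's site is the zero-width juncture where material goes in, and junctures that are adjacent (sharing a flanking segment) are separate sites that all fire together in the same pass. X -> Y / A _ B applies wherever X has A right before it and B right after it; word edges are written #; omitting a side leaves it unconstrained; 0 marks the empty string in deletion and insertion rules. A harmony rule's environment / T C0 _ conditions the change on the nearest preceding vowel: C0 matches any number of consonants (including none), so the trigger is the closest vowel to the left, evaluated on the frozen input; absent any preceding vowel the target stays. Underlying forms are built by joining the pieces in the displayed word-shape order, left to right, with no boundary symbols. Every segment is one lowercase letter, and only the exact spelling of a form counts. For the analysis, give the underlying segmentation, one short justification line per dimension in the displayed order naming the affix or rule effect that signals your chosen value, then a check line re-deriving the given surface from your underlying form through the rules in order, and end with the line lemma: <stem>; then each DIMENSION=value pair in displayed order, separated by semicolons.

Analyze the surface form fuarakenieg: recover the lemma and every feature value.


underlying: fuarak-enu-eg
VEL=ol - signalled by the affix -eg
TOR=ak - signalled by the affix -enu
check: fuarakenueg -> fuarakenieg
lemma: fuarak; VEL=ol; TOR=ak


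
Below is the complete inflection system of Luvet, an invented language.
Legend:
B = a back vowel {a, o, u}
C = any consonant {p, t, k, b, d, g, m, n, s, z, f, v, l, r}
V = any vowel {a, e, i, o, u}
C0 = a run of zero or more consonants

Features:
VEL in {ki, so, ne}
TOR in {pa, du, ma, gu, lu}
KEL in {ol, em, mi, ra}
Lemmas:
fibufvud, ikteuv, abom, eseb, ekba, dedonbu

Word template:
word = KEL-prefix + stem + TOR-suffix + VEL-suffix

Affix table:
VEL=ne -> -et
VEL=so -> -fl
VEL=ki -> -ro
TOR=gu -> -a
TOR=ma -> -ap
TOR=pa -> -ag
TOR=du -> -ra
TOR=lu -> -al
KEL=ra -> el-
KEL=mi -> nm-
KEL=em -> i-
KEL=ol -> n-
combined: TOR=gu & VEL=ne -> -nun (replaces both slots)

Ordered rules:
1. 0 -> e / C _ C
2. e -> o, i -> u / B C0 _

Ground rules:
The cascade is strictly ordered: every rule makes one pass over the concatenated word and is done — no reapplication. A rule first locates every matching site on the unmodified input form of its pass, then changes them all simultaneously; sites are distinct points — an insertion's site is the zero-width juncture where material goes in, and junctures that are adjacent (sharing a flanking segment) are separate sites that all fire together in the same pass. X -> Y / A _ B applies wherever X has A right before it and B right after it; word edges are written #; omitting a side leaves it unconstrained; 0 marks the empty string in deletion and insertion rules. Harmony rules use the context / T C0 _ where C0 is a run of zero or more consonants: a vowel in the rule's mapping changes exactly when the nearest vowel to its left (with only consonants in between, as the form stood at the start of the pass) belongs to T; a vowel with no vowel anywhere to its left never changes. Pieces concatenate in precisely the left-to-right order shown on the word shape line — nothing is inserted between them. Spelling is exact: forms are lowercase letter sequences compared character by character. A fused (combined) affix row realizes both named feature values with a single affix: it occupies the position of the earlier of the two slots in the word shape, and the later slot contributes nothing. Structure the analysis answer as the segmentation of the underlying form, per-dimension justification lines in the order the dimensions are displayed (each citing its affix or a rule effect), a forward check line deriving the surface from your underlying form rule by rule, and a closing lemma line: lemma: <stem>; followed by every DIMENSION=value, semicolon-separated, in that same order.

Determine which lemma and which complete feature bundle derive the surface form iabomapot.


underlying: i-abom-ap-et
VEL=ne - signalled by the affix -et
TOR=ma - signalled by the affix -ap
KEL=em - signalled by the affix i-
check: iabomapet -> iabomapet -> iabomapot
lemma: abom; VEL=ne; TOR=ma; KEL=em


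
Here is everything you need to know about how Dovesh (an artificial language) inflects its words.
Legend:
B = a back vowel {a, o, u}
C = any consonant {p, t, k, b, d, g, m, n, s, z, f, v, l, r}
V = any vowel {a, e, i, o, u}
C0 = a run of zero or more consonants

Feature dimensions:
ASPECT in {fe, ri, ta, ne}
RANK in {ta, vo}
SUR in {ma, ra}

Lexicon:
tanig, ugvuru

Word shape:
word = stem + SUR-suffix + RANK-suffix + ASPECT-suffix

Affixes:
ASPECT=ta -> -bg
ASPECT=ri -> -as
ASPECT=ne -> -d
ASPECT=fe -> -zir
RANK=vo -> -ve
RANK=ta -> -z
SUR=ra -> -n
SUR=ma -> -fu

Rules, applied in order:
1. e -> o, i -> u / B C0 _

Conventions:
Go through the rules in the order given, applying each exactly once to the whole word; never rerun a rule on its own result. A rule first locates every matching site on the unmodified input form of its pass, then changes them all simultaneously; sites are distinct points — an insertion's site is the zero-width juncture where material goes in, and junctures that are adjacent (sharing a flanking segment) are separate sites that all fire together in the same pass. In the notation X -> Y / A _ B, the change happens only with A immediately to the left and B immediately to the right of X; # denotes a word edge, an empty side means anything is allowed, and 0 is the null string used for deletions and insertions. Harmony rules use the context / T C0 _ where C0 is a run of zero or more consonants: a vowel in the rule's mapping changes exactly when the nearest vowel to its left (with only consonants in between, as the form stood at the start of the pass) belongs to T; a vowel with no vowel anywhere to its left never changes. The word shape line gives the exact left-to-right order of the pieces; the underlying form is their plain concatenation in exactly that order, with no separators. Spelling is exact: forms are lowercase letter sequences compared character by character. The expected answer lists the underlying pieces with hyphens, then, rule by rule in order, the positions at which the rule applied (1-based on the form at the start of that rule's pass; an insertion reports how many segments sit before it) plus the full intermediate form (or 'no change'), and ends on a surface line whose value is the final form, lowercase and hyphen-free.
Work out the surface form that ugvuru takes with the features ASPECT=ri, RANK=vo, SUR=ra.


underlying: ugvuru-n-ve-as
1. e -> o, i -> u / B C0 _: fires at position(s) 9: ugvurunvoas
surface: ugvurunvoas


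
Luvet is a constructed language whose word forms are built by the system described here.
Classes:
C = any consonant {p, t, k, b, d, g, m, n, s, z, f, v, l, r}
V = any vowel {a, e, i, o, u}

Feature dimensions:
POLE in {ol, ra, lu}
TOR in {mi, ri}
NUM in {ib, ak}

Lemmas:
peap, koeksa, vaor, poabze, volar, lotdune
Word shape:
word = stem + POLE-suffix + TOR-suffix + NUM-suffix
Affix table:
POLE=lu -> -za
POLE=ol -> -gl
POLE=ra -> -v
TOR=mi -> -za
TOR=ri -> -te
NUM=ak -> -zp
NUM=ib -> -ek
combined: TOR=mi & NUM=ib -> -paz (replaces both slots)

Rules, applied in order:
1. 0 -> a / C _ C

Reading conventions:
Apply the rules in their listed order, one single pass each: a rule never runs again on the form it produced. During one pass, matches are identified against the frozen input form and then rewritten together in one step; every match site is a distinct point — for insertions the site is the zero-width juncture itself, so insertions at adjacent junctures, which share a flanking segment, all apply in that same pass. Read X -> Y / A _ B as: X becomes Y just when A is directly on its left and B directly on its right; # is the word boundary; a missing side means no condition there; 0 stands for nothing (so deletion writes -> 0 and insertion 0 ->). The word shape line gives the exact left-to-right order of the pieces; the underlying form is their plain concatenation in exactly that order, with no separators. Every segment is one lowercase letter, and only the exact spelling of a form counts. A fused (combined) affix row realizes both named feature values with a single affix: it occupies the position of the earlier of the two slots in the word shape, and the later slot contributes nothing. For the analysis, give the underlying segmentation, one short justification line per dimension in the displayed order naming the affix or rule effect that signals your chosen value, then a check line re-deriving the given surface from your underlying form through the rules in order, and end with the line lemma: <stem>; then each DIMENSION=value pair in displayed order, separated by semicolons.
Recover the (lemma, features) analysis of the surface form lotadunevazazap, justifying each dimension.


underlying: lotdune-v-za-zp
POLE=ra - signalled by the affix -v
TOR=mi - signalled by the affix -za
NUM=ak - signalled by the affix -zp
check: lotdunevzazp -> lotadunevazazap
lemma: lotdune; POLE=ra; TOR=mi; NUM=ak


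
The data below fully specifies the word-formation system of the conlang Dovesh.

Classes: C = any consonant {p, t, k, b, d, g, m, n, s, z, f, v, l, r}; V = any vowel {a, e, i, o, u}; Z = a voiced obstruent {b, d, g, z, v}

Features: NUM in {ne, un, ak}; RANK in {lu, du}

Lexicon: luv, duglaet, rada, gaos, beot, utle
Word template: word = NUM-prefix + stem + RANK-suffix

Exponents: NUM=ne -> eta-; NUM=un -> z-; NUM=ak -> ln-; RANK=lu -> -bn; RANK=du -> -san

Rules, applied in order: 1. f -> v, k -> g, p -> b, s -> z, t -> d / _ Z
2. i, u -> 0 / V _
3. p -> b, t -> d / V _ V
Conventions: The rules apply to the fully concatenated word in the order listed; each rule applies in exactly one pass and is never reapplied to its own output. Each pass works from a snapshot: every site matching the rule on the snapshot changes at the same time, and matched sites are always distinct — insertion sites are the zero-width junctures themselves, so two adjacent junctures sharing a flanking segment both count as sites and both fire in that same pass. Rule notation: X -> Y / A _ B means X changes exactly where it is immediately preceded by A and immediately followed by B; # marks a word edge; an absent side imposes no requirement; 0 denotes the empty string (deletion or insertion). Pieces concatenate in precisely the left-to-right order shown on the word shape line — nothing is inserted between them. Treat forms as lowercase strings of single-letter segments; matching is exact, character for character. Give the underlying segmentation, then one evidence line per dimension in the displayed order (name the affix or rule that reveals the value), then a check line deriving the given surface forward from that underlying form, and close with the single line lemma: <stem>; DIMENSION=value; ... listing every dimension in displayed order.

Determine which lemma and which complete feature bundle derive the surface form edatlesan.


underlying: eta-utle-san
NUM=ne - signalled by the affix eta-
RANK=du - signalled by the affix -san
check: etautlesan -> etautlesan -> etatlesan -> edatlesan
lemma: utle; NUM=ne; RANK=du


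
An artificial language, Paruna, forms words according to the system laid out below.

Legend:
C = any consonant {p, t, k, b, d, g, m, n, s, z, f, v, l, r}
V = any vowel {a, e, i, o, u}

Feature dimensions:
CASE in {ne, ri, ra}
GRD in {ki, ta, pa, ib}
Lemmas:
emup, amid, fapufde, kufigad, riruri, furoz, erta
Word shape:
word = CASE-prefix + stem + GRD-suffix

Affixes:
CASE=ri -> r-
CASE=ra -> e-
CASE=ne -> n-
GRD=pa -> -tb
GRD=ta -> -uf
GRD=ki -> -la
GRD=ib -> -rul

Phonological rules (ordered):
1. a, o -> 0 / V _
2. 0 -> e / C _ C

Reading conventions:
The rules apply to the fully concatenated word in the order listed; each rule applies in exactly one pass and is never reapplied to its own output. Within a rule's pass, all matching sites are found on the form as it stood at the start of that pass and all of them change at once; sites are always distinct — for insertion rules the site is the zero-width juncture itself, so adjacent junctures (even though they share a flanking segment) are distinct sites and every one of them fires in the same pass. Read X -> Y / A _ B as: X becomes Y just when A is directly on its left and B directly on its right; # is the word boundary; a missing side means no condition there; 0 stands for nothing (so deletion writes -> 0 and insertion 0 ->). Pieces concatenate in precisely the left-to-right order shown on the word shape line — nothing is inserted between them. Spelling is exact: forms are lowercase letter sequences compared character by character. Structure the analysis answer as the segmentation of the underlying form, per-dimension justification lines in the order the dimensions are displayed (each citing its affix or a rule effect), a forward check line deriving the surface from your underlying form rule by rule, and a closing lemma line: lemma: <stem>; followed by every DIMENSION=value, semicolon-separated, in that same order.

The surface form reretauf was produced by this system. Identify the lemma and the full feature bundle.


underlying: r-erta-uf
CASE=ri - signalled by the affix r-
GRD=ta - signalled by the affix -uf
check: rertauf -> rertauf -> reretauf
lemma: erta; CASE=ri; GRD=ta


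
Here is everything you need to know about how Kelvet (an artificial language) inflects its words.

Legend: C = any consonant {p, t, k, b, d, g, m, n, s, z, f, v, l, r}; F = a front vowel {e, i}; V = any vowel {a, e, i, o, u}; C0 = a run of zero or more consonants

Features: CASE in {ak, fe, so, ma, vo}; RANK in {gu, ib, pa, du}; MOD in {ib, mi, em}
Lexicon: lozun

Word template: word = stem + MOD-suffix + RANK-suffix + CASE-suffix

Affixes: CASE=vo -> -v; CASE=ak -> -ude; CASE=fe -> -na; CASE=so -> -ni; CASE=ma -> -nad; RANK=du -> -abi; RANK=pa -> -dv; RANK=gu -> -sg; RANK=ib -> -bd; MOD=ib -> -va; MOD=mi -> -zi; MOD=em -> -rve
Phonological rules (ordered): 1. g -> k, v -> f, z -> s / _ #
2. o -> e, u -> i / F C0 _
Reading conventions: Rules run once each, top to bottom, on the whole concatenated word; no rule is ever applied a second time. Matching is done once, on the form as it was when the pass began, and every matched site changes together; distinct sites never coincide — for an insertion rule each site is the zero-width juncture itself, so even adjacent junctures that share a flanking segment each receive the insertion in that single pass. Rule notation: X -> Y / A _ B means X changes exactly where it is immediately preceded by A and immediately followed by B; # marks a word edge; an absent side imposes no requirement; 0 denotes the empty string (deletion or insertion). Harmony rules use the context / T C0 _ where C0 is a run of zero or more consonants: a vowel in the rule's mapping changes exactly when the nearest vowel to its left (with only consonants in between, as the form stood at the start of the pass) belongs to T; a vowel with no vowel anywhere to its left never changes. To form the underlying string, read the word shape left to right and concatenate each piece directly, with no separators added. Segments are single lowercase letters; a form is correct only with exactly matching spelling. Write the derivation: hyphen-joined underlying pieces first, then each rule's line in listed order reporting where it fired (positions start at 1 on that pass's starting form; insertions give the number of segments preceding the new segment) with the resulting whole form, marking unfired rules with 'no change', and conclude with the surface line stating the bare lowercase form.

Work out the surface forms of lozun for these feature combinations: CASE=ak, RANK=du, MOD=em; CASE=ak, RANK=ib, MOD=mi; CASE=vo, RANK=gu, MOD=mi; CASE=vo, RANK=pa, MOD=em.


cell CASE=ak, RANK=du, MOD=em:
underlying: lozun-rve-abi-ude
1. g -> k, v -> f, z -> s / _ #: no change
2. o -> e, u -> i / F C0 _: fires at position(s) 12: lozunrveabiide
surface: lozunrveabiide

cell CASE=ak, RANK=ib, MOD=mi:
underlying: lozun-zi-bd-ude
1. g -> k, v -> f, z -> s / _ #: no change
2. o -> e, u -> i / F C0 _: fires at position(s) 10: lozunzibdide
surface: lozunzibdide

cell CASE=vo, RANK=gu, MOD=mi:
underlying: lozun-zi-sg-v
1. g -> k, v -> f, z -> s / _ #: fires at position(s) 10: lozunzisgf
2. o -> e, u -> i / F C0 _: no change
surface: lozunzisgf

cell CASE=vo, RANK=pa, MOD=em:
underlying: lozun-rve-dv-v
1. g -> k, v -> f, z -> s / _ #: fires at position(s) 11: lozunrvedvf
2. o -> e, u -> i / F C0 _: no change
surface: lozunrvedvf


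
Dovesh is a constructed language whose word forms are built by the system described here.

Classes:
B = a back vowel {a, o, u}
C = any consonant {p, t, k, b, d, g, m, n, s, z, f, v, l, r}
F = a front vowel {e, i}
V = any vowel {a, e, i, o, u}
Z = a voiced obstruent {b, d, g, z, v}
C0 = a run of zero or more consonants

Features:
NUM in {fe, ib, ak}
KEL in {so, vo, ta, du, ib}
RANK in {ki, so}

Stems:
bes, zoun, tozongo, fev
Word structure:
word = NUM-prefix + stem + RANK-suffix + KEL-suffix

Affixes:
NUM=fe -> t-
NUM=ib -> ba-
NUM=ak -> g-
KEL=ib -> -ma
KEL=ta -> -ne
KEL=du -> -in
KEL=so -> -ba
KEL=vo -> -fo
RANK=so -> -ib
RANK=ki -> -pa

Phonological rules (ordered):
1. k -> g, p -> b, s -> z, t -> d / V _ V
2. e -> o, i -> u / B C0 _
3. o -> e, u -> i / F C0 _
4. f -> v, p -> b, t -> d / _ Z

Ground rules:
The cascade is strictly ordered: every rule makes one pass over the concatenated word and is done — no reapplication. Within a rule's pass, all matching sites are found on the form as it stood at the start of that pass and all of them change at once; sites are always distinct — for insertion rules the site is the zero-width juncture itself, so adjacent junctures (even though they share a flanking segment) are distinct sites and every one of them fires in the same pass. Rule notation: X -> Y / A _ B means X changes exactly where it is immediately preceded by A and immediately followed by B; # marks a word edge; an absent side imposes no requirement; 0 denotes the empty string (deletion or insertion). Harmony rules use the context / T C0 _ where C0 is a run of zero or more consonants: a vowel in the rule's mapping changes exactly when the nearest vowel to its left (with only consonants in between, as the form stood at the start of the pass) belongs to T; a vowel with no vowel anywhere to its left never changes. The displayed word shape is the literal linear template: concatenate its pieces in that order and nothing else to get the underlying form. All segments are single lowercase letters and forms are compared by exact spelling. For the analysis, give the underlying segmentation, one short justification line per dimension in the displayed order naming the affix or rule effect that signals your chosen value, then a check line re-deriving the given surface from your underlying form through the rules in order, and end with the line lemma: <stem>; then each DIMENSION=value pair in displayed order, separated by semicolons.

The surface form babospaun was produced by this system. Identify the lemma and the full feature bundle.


underlying: ba-bes-pa-in
NUM=ib - signalled by the affix ba-
KEL=du - signalled by the affix -in
RANK=ki - signalled by the affix -pa
check: babespain -> babespain -> babospaun -> babospaun -> babospaun
lemma: bes; NUM=ib; KEL=du; RANK=ki


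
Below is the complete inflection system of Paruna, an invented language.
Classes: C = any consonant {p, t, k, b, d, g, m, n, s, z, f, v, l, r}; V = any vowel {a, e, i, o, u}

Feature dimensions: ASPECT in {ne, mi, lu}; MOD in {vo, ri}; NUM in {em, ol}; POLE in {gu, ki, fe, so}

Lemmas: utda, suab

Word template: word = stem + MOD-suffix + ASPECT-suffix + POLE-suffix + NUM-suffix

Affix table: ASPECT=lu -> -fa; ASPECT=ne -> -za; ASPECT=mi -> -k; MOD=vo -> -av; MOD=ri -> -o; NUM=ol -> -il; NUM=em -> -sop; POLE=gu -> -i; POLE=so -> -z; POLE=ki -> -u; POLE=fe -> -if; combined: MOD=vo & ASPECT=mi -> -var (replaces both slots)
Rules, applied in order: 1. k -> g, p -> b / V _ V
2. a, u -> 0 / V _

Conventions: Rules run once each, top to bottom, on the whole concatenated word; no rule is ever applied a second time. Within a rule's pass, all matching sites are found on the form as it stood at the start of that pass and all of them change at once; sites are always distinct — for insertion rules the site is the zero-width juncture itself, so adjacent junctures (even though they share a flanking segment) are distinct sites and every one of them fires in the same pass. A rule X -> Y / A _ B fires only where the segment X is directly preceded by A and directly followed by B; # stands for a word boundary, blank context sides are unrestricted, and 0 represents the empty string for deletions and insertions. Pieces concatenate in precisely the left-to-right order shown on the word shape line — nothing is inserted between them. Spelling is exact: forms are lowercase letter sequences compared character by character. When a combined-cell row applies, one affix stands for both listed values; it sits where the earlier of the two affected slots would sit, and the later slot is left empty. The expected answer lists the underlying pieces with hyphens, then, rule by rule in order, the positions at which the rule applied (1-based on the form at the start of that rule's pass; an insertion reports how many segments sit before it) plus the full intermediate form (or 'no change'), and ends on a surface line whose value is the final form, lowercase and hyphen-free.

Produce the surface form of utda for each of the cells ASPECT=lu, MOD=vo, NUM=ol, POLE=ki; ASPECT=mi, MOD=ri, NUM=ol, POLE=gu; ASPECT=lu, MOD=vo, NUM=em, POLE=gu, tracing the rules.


cell ASPECT=lu, MOD=vo, NUM=ol, POLE=ki:
underlying: utda-av-fa-u-il
1. k -> g, p -> b / V _ V: no change
2. a, u -> 0 / V _: fires at position(s) 5, 9: utdavfail
surface: utdavfail

cell ASPECT=mi, MOD=ri, NUM=ol, POLE=gu:
underlying: utda-o-k-i-il
1. k -> g, p -> b / V _ V: fires at position(s) 6: utdaogiil
2. a, u -> 0 / V _: no change
surface: utdaogiil

cell ASPECT=lu, MOD=vo, NUM=em, POLE=gu:
underlying: utda-av-fa-i-sop
1. k -> g, p -> b / V _ V: no change
2. a, u -> 0 / V _: fires at position(s) 5: utdavfaisop
surface: utdavfaisop


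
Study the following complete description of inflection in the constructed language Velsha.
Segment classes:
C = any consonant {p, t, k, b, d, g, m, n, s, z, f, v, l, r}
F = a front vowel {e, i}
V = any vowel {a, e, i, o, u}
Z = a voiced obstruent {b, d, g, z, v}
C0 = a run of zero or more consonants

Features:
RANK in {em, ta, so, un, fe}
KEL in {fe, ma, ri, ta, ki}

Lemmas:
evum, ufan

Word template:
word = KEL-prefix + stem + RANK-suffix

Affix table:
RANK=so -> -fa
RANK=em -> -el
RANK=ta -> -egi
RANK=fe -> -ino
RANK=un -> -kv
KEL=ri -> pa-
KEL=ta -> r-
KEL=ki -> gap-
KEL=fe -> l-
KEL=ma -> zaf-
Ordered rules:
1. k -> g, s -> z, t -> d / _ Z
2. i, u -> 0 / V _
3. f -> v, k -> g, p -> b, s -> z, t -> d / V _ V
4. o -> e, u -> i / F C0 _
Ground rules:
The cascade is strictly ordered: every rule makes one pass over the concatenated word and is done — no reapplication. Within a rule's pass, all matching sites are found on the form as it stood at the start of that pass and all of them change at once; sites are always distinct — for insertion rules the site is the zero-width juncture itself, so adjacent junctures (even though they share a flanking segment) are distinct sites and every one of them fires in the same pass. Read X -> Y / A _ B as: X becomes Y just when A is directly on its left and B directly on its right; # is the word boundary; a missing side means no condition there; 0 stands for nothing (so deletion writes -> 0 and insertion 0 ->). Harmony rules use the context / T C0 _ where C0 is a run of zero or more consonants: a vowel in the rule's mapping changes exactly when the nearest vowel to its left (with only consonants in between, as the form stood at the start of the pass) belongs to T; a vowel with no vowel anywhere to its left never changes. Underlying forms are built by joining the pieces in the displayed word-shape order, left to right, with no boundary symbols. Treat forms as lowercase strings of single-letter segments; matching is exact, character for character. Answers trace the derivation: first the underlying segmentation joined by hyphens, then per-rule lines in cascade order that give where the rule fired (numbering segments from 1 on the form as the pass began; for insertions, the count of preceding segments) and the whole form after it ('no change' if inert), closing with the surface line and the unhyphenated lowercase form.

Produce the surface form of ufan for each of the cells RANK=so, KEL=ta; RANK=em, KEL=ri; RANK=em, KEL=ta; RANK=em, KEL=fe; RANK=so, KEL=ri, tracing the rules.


cell RANK=so, KEL=ta:
underlying: r-ufan-fa
1. k -> g, s -> z, t -> d / _ Z: no change
2. i, u -> 0 / V _: no change
3. f -> v, k -> g, p -> b, s -> z, t -> d / V _ V: fires at position(s) 3: ruvanfa
4. o -> e, u -> i / F C0 _: no change
surface: ruvanfa

cell RANK=em, KEL=ri:
underlying: pa-ufan-el
1. k -> g, s -> z, t -> d / _ Z: no change
2. i, u -> 0 / V _: fires at position(s) 3: pafanel
3. f -> v, k -> g, p -> b, s -> z, t -> d / V _ V: fires at position(s) 3: pavanel
4. o -> e, u -> i / F C0 _: no change
surface: pavanel

cell RANK=em, KEL=ta:
underlying: r-ufan-el
1. k -> g, s -> z, t -> d / _ Z: no change
2. i, u -> 0 / V _: no change
3. f -> v, k -> g, p -> b, s -> z, t -> d / V _ V: fires at position(s) 3: ruvanel
4. o -> e, u -> i / F C0 _: no change
surface: ruvanel

cell RANK=em, KEL=fe:
underlying: l-ufan-el
1. k -> g, s -> z, t -> d / _ Z: no change
2. i, u -> 0 / V _: no change
3. f -> v, k -> g, p -> b, s -> z, t -> d / V _ V: fires at position(s) 3: luvanel
4. o -> e, u -> i / F C0 _: no change
surface: luvanel

cell RANK=so, KEL=ri:
underlying: pa-ufan-fa
1. k -> g, s -> z, t -> d / _ Z: no change
2. i, u -> 0 / V _: fires at position(s) 3: pafanfa
3. f -> v, k -> g, p -> b, s -> z, t -> d / V _ V: fires at position(s) 3: pavanfa
4. o -> e, u -> i / F C0 _: no change
surface: pavanfa


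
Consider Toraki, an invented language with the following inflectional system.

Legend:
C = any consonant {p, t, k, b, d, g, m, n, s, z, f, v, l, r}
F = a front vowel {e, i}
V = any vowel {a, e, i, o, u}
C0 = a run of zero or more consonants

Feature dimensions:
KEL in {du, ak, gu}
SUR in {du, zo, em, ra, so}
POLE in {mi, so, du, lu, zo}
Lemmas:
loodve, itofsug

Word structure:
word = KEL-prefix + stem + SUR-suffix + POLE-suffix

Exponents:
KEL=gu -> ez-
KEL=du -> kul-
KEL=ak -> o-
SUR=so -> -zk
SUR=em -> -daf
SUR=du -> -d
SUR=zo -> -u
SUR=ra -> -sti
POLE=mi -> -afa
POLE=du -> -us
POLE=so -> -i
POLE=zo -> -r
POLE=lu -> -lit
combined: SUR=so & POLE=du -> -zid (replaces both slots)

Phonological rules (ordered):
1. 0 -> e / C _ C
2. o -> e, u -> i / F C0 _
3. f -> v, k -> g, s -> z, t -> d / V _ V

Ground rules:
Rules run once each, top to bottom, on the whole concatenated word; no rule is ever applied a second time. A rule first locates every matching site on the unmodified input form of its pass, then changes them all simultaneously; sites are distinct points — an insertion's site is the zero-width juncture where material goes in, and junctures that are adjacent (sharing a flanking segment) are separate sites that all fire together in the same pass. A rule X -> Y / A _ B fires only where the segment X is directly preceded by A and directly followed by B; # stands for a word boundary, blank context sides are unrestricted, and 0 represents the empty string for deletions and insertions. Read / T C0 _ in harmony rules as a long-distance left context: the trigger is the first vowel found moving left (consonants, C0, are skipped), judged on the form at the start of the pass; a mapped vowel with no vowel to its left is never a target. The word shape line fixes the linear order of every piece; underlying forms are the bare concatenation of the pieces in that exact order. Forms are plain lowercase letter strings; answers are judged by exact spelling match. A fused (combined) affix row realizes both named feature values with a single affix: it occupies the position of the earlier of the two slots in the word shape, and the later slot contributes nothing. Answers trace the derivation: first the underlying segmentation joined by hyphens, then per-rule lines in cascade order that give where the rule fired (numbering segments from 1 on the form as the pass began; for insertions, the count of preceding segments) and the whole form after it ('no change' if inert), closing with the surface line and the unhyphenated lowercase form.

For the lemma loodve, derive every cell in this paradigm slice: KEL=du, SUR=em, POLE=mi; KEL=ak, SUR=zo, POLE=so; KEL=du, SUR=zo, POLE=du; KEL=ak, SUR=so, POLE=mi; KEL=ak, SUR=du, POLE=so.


cell KEL=du, SUR=em, POLE=mi:
underlying: kul-loodve-daf-afa
1. 0 -> e / C _ C: inserts after position(s) 3, 7: kuleloodevedafafa
2. o -> e, u -> i / F C0 _: fires at position(s) 6: kuleleodevedafafa
3. f -> v, k -> g, s -> z, t -> d / V _ V: fires at position(s) 14, 16: kuleleodevedavava
surface: kuleleodevedavava

cell KEL=ak, SUR=zo, POLE=so:
underlying: o-loodve-u-i
1. 0 -> e / C _ C: inserts after position(s) 5: oloodeveui
2. o -> e, u -> i / F C0 _: fires at position(s) 9: oloodeveii
3. f -> v, k -> g, s -> z, t -> d / V _ V: no change
surface: oloodeveii

cell KEL=du, SUR=zo, POLE=du:
underlying: kul-loodve-u-us
1. 0 -> e / C _ C: inserts after position(s) 3, 7: kuleloodeveuus
2. o -> e, u -> i / F C0 _: fires at position(s) 6, 12: kuleleodeveius
3. f -> v, k -> g, s -> z, t -> d / V _ V: no change
surface: kuleleodeveius

cell KEL=ak, SUR=so, POLE=mi:
underlying: o-loodve-zk-afa
1. 0 -> e / C _ C: inserts after position(s) 5, 8: oloodevezekafa
2. o -> e, u -> i / F C0 _: no change
3. f -> v, k -> g, s -> z, t -> d / V _ V: fires at position(s) 11, 13: oloodevezegava
surface: oloodevezegava

cell KEL=ak, SUR=du, POLE=so:
underlying: o-loodve-d-i
1. 0 -> e / C _ C: inserts after position(s) 5: oloodevedi
2. o -> e, u -> i / F C0 _: no change
3. f -> v, k -> g, s -> z, t -> d / V _ V: no change
surface: oloodevedi


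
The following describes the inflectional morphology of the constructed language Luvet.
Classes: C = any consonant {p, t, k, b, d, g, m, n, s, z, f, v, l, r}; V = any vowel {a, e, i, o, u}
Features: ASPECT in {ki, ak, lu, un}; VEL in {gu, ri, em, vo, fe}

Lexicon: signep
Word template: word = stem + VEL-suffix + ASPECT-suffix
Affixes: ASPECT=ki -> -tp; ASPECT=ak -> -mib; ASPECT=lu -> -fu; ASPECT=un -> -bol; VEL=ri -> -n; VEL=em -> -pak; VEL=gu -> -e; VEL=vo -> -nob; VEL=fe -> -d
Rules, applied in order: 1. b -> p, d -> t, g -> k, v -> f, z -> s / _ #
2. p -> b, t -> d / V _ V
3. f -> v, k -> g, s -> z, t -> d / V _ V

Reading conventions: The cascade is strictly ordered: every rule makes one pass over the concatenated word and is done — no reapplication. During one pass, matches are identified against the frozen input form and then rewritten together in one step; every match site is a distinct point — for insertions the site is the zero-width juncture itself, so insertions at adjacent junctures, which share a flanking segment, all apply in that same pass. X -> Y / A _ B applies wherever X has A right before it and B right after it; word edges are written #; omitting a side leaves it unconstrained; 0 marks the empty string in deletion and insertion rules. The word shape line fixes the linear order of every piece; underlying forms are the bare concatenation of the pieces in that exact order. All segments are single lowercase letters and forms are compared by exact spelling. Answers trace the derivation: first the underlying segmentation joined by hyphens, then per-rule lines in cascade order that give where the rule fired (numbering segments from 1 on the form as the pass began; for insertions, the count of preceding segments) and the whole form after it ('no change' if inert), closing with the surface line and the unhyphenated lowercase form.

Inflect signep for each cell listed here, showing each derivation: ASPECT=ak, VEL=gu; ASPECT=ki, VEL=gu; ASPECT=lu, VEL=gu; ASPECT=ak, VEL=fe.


cell ASPECT=ak, VEL=gu:
underlying: signep-e-mib
1. b -> p, d -> t, g -> k, v -> f, z -> s / _ #: fires at position(s) 10: signepemip
2. p -> b, t -> d / V _ V: fires at position(s) 6: signebemip
3. f -> v, k -> g, s -> z, t -> d / V _ V: no change
surface: signebemip

cell ASPECT=ki, VEL=gu:
underlying: signep-e-tp
1. b -> p, d -> t, g -> k, v -> f, z -> s / _ #: no change
2. p -> b, t -> d / V _ V: fires at position(s) 6: signebetp
3. f -> v, k -> g, s -> z, t -> d / V _ V: no change
surface: signebetp

cell ASPECT=lu, VEL=gu:
underlying: signep-e-fu
1. b -> p, d -> t, g -> k, v -> f, z -> s / _ #: no change
2. p -> b, t -> d / V _ V: fires at position(s) 6: signebefu
3. f -> v, k -> g, s -> z, t -> d / V _ V: fires at position(s) 8: signebevu
surface: signebevu

cell ASPECT=ak, VEL=fe:
underlying: signep-d-mib
1. b -> p, d -> t, g -> k, v -> f, z -> s / _ #: fires at position(s) 10: signepdmip
2. p -> b, t -> d / V _ V: no change
3. f -> v, k -> g, s -> z, t -> d / V _ V: no change
surface: signepdmip


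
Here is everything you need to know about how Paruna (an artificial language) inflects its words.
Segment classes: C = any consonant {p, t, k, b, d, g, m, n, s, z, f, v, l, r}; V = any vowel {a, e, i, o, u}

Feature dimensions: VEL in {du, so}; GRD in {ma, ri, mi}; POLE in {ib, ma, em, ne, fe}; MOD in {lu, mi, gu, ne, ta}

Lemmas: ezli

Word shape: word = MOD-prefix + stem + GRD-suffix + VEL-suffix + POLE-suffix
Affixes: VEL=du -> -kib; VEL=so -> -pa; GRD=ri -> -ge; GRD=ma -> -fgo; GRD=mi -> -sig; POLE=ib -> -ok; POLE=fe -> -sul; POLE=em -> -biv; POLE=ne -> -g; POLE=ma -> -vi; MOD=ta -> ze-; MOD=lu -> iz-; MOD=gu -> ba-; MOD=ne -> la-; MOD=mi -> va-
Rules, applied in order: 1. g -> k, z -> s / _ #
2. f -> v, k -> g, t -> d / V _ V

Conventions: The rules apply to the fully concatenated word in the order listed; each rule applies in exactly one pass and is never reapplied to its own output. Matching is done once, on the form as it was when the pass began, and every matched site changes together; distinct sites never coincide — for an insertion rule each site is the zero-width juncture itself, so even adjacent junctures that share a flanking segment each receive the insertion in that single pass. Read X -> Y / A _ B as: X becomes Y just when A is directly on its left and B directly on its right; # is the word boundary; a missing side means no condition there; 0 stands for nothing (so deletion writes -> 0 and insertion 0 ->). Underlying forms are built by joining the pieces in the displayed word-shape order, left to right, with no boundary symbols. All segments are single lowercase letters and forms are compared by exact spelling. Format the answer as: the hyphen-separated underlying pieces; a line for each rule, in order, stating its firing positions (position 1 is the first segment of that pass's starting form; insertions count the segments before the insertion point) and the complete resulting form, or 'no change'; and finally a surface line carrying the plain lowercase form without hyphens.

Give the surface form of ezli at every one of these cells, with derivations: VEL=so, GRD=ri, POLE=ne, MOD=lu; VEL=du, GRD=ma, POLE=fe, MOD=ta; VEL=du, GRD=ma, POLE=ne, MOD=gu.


cell VEL=so, GRD=ri, POLE=ne, MOD=lu:
underlying: iz-ezli-ge-pa-g
1. g -> k, z -> s / _ #: fires at position(s) 11: izezligepak
2. f -> v, k -> g, t -> d / V _ V: no change
surface: izezligepak

cell VEL=du, GRD=ma, POLE=fe, MOD=ta:
underlying: ze-ezli-fgo-kib-sul
1. g -> k, z -> s / _ #: no change
2. f -> v, k -> g, t -> d / V _ V: fires at position(s) 10: zeezlifgogibsul
surface: zeezlifgogibsul

cell VEL=du, GRD=ma, POLE=ne, MOD=gu:
underlying: ba-ezli-fgo-kib-g
1. g -> k, z -> s / _ #: fires at position(s) 13: baezlifgokibk
2. f -> v, k -> g, t -> d / V _ V: fires at position(s) 10: baezlifgogibk
surface: baezlifgogibk


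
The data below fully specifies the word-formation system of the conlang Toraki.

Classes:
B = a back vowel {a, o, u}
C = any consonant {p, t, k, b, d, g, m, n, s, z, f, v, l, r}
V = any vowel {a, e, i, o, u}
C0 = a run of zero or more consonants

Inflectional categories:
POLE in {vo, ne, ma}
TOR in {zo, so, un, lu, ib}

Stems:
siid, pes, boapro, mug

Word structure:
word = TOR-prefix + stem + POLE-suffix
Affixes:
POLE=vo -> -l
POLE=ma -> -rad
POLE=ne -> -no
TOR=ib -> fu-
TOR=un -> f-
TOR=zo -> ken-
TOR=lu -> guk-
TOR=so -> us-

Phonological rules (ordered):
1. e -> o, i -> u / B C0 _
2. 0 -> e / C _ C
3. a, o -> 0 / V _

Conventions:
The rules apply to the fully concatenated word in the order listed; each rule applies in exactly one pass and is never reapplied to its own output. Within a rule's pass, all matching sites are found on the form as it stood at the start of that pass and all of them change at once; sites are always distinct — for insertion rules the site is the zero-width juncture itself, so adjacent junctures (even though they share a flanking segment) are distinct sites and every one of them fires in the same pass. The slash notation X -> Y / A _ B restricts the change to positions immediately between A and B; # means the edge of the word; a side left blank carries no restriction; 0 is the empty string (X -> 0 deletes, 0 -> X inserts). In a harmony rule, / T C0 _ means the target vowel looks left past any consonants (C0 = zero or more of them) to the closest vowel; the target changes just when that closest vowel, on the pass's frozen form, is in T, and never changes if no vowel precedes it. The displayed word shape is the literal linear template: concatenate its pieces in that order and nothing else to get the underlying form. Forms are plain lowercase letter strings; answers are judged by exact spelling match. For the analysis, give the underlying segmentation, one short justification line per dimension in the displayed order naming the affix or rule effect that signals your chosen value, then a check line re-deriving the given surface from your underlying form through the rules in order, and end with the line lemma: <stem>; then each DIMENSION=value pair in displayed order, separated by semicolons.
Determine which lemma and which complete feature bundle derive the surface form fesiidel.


underlying: f-siid-l
POLE=vo - signalled by the affix -l
TOR=un - signalled by the affix f-
check: fsiidl -> fsiidl -> fesiidel -> fesiidel
lemma: siid; POLE=vo; TOR=un
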